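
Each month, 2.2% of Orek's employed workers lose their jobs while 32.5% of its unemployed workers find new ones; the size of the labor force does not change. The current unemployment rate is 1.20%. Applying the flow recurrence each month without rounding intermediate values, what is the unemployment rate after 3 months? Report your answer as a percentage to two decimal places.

With a fixed labor force, u_{t+1} = u_t + s·(1−u_t) − f·u_t = u_t·(1−s−f) + s.
Here 1−s−f = 0.653 and s = 0.022.
u_1 = 0.012000 × 0.653 + 0.022 = 0.029836.
u_2 = 0.029836 × 0.653 + 0.022 = 0.041483.
u_3 = 0.041483 × 0.653 + 0.022 = 0.049088.

Unemployment rate after three months ≈ 4.91%.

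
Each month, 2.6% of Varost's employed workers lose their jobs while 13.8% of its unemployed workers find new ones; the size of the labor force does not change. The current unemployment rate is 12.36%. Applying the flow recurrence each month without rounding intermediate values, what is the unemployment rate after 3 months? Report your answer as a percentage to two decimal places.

Unemployment rate after three months ≈ 13.81%.

With a fixed labor force, u_{t+1} = u_t + s·(1−u_t) − f·u_t = u_t·(1−s−f) + s.
Here 1−s−f = 0.836 and s = 0.026.
u_1 = 0.123600 × 0.836 + 0.026 = 0.129330.
u_2 = 0.129330 × 0.836 + 0.026 = 0.134120.
u_3 = 0.134120 × 0.836 + 0.026 = 0.138124.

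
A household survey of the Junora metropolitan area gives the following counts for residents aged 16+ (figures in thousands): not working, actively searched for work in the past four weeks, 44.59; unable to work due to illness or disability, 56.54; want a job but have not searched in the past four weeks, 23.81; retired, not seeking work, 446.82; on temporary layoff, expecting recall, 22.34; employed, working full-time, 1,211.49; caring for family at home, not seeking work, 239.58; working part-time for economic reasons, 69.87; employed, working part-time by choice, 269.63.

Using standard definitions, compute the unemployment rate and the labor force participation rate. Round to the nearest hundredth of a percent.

Unemployment rate ≈ 4.14%; labor force participation rate ≈ 67.85%.

Employed = 1,211.49 + 69.87 + 269.63 = 1,550.99 thousand (anyone who worked, including part-time for economic reasons, counts as employed).
Unemployed = 44.59 + 22.34 = 66.93 thousand (jobless and actively searching, or on temporary layoff).
Labor force = 1,550.99 + 66.93 = 1,617.92 thousand.
Not in labor force = 56.54 + 23.81 + 446.82 + 239.58 = 766.75 thousand (those not working and not actively searching are outside the labor force — including those who want a job but have given up searching).
Civilian working-age population = 1,617.92 + 766.75 = 2,384.67 thousand.
Unemployment rate = 66.93 / 1,617.92 = 4.14%.
Labor force participation rate = 1,617.92 / 2,384.67 = 67.85%.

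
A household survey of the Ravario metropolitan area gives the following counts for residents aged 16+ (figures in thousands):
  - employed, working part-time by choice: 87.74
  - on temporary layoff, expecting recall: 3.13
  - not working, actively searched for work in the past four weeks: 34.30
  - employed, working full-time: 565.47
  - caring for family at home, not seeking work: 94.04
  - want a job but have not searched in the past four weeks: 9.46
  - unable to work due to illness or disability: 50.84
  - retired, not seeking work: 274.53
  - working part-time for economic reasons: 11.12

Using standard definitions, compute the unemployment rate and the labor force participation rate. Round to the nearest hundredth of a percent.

Employed = 87.74 + 565.47 + 11.12 = 664.33 thousand (anyone who worked, including part-time for economic reasons, counts as employed).
Unemployed = 3.13 + 34.30 = 37.43 thousand (jobless and actively searching, or on temporary layoff).
Labor force = 664.33 + 37.43 = 701.76 thousand.
Not in labor force = 94.04 + 9.46 + 50.84 + 274.53 = 428.87 thousand (those not working and not actively searching are outside the labor force — including those who want a job but have given up searching).
Civilian working-age population = 701.76 + 428.87 = 1,130.63 thousand.
Unemployment rate = 37.43 / 701.76 = 5.33%.
Labor force participation rate = 701.76 / 1,130.63 = 62.07%.

Unemployment rate ≈ 5.33%; labor force participation rate ≈ 62.07%.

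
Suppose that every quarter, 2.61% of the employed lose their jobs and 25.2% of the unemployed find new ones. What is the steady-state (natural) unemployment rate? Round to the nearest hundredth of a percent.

At steady state the flows balance: s·E = f·U, so U/(E+U) = s/(s+f).
u* = 2.61 / (2.61 + 25.2) = 2.61 / 27.81 = 9.39%.

Steady-state unemployment rate ≈ 9.39%.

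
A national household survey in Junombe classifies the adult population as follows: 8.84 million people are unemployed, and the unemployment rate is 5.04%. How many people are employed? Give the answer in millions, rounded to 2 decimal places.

About 166.56 million are employed.

Labor force = U / u = 8.84 / 0.0504 ≈ 175.40 million.
Employed = labor force − unemployed = 175.40 − 8.84 = 166.56 million.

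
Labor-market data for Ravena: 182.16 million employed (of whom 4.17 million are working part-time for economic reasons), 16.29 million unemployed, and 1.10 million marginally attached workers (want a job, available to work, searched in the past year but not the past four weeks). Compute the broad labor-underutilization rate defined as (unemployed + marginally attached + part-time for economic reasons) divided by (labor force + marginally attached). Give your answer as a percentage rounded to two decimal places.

Labor force = 182.16 + 16.29 = 198.45 million.
Numerator = 16.29 + 1.10 + 4.17 = 21.56 million.
Denominator = 198.45 + 1.10 = 199.55 million.
Broad rate = 21.56 / 199.55 = 10.80%.

Broad underutilization rate ≈ 10.80%.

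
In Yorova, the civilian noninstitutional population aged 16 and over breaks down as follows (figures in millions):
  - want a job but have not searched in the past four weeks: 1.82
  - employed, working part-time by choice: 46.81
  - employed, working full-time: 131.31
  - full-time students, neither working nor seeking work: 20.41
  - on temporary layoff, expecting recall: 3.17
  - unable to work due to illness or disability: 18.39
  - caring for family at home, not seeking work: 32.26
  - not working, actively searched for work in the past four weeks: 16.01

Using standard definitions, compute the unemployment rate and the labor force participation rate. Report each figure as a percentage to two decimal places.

Unemployment rate ≈ 9.72%; labor force participation rate ≈ 73.03%.

Employed = 46.81 + 131.31 = 178.12 million.
Unemployed = 3.17 + 16.01 = 19.18 million (jobless and actively searching, or on temporary layoff).
Labor force = 178.12 + 19.18 = 197.30 million.
Not in labor force = 1.82 + 20.41 + 18.39 + 32.26 = 72.88 million (those not working and not actively searching are outside the labor force — including those who want a job but have given up searching).
Civilian working-age population = 197.30 + 72.88 = 270.18 million.
Unemployment rate = 19.18 / 197.30 = 9.72%.
Labor force participation rate = 197.30 / 270.18 = 73.03%.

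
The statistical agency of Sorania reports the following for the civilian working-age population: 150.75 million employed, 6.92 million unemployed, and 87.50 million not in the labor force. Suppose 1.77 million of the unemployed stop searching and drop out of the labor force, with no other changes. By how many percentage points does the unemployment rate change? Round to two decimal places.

The unemployment rate changes by −1.09 percentage points.

Initially, labor force = 150.75 + 6.92 = 157.67 million, so u = 6.92/157.67 = 4.39%.
After the change, unemployed and labor force both fall by 1.77 → E = 150.75, U = 5.15, labor force = 155.90 million.
New unemployment rate = 5.15 / 155.90 = 3.30%.
Change = 3.30% − 4.39% = −1.09 percentage points.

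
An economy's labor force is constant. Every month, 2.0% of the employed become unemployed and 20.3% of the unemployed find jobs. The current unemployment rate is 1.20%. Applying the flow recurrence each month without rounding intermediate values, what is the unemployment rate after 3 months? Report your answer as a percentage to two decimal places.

With a fixed labor force, u_{t+1} = u_t + s·(1−u_t) − f·u_t = u_t·(1−s−f) + s.
Here 1−s−f = 0.777 and s = 0.020.
u_1 = 0.012000 × 0.777 + 0.020 = 0.029324.
u_2 = 0.029324 × 0.777 + 0.020 = 0.042785.
u_3 = 0.042785 × 0.777 + 0.020 = 0.053244.

Unemployment rate after three months ≈ 5.32%.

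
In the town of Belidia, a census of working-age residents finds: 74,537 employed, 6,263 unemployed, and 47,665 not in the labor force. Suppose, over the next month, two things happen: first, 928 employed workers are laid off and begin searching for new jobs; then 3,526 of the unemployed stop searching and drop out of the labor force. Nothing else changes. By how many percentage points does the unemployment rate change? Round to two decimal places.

Initially, labor force = 74,537 + 6,263 = 80,800, so u = 6,263/80,800 = 7.75%.
After the first change, employed falls and unemployed rises by 928; labor force unchanged → E = 73,609, U = 7,191, labor force = 80,800.
After the second change, unemployed and labor force both fall by 3,526 → E = 73,609, U = 3,665, labor force = 77,274.
New unemployment rate = 3,665 / 77,274 = 4.74%.
Change = 4.74% − 7.75% = −3.01 percentage points.

The unemployment rate changes by −3.01 percentage points.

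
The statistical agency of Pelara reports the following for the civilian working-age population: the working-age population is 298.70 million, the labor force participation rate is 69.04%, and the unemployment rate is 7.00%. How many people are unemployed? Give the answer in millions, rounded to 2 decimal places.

About 14.44 million are unemployed.

Labor force = 0.6904 × 298.70 = 206.22 million.
Unemployed = 0.0700 × 206.22 ≈ 14.44 million.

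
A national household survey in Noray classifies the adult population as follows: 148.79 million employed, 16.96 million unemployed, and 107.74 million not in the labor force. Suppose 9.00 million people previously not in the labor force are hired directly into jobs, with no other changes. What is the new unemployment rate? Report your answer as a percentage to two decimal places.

Initially, labor force = 148.79 + 16.96 = 165.75 million, so u = 16.96/165.75 = 10.23%.
After the change, employed and labor force both rise by 9.00; unemployed unchanged → E = 157.79, U = 16.96, labor force = 174.75 million.
New unemployment rate = 16.96 / 174.75 = 9.71%.

New unemployment rate ≈ 9.71%.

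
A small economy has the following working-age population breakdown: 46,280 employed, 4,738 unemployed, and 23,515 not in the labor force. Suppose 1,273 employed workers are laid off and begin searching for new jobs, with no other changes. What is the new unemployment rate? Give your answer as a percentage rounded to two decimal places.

New unemployment rate ≈ 11.78%.

Initially, labor force = 46,280 + 4,738 = 51,018, so u = 4,738/51,018 = 9.29%.
After the change, employed falls and unemployed rises by 1,273; labor force unchanged → E = 45,007, U = 6,011, labor force = 51,018.
New unemployment rate = 6,011 / 51,018 = 11.78%.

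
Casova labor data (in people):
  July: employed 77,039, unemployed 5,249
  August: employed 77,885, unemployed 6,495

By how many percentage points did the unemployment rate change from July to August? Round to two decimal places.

The unemployment rate changed by +1.32 percentage points.

July: labor force = 77,039 + 5,249 = 82,288; u = 5,249/82,288 = 6.38%.
August: labor force = 77,885 + 6,495 = 84,380; u = 6,495/84,380 = 7.70%.
Change = 7.70% − 6.38% = +1.32 pp.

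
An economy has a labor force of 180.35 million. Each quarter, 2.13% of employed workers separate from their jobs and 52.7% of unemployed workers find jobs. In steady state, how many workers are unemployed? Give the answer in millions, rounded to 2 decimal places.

About 7.01 million are unemployed in steady state.

Steady-state unemployment rate u* = s/(s+f) = 2.13/(2.13+52.7) = 0.038847.
Unemployed = u* × labor force = 0.038847 × 180.35 ≈ 7.01 million.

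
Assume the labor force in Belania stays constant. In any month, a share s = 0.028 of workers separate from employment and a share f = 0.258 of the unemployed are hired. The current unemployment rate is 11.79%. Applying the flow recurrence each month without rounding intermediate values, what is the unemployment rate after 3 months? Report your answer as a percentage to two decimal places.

With a fixed labor force, u_{t+1} = u_t + s·(1−u_t) − f·u_t = u_t·(1−s−f) + s.
Here 1−s−f = 0.714 and s = 0.028.
u_1 = 0.117900 × 0.714 + 0.028 = 0.112181.
u_2 = 0.112181 × 0.714 + 0.028 = 0.108097.
u_3 = 0.108097 × 0.714 + 0.028 = 0.105181.

Unemployment rate after three months ≈ 10.52%.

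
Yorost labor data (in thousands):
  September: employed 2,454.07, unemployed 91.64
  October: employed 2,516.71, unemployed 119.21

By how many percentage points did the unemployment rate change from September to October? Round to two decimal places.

September: labor force = 2,454.07 + 91.64 = 2,545.71; u = 91.64/2,545.71 = 3.60%.
October: labor force = 2,516.71 + 119.21 = 2,635.92; u = 119.21/2,635.92 = 4.52%.
Change = 4.52% − 3.60% = +0.92 pp.

The unemployment rate changed by +0.92 percentage points.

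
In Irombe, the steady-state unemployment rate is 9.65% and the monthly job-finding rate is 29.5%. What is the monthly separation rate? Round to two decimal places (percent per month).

From u* = s/(s+f): s = u·f/(1−u).
s = 0.0965 × 29.5 / (1 − 0.0965) = 2.8468 / 0.9035 ≈ 3.15% per month.

Separation rate ≈ 3.15% per month.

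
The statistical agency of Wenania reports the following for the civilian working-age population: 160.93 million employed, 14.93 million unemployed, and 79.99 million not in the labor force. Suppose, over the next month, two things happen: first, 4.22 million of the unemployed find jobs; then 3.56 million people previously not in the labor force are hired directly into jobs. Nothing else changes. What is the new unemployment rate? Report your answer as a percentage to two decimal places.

Initially, labor force = 160.93 + 14.93 = 175.86 million, so u = 14.93/175.86 = 8.49%.
After the first change, unemployed falls and employed rises by 4.22; labor force unchanged → E = 165.15, U = 10.71, labor force = 175.86 million.
After the second change, employed and labor force both rise by 3.56; unemployed unchanged → E = 168.71, U = 10.71, labor force = 179.42 million.
New unemployment rate = 10.71 / 179.42 = 5.97%.

New unemployment rate ≈ 5.97%.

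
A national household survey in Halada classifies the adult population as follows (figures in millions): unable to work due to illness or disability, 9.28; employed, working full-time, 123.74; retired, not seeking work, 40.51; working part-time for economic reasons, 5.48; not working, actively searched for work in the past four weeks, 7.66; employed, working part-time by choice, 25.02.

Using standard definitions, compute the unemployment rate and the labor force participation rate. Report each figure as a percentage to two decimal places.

Unemployment rate ≈ 4.73%; labor force participation rate ≈ 76.48%.

Employed = 123.74 + 5.48 + 25.02 = 154.24 million (anyone who worked, including part-time for economic reasons, counts as employed).
Unemployed = 7.66 million.
Labor force = 154.24 + 7.66 = 161.90 million.
Not in labor force = 9.28 + 40.51 = 49.79 million (those not working and not actively searching are outside the labor force).
Civilian working-age population = 161.90 + 49.79 = 211.69 million.
Unemployment rate = 7.66 / 161.90 = 4.73%.
Labor force participation rate = 161.90 / 211.69 = 76.48%.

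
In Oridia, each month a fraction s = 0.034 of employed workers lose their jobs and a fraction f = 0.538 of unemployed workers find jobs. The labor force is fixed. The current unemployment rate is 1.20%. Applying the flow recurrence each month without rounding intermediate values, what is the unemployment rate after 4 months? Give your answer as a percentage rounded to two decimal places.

With a fixed labor force, u_{t+1} = u_t + s·(1−u_t) − f·u_t = u_t·(1−s−f) + s.
Here 1−s−f = 0.428 and s = 0.034.
u_1 = 0.012000 × 0.428 + 0.034 = 0.039136.
u_2 = 0.039136 × 0.428 + 0.034 = 0.050750.
u_3 = 0.050750 × 0.428 + 0.034 = 0.055721.
u_4 = 0.055721 × 0.428 + 0.034 = 0.057849.

Unemployment rate after four months ≈ 5.78%.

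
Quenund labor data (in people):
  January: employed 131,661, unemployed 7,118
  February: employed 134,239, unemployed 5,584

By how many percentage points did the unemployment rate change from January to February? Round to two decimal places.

The unemployment rate changed by −1.14 percentage points.

January: labor force = 131,661 + 7,118 = 138,779; u = 7,118/138,779 = 5.13%.
February: labor force = 134,239 + 5,584 = 139,823; u = 5,584/139,823 = 3.99%.
Change = 3.99% − 5.13% = −1.14 pp.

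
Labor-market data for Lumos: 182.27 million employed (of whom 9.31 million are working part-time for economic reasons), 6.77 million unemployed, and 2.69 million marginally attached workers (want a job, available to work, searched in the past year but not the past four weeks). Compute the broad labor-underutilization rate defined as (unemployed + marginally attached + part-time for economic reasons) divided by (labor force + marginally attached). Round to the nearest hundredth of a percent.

Broad underutilization rate ≈ 9.79%.

Labor force = 182.27 + 6.77 = 189.04 million.
Numerator = 6.77 + 2.69 + 9.31 = 18.77 million.
Denominator = 189.04 + 2.69 = 191.73 million.
Broad rate = 18.77 / 191.73 = 9.79%.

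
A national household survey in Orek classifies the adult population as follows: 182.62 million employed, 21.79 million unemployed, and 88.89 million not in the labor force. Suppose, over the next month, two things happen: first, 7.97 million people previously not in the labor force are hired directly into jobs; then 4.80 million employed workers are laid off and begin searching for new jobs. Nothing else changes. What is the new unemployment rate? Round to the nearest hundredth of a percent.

Initially, labor force = 182.62 + 21.79 = 204.41 million, so u = 21.79/204.41 = 10.66%.
After the first change, employed and labor force both rise by 7.97; unemployed unchanged → E = 190.59, U = 21.79, labor force = 212.38 million.
After the second change, employed falls and unemployed rises by 4.80; labor force unchanged → E = 185.79, U = 26.59, labor force = 212.38 million.
New unemployment rate = 26.59 / 212.38 = 12.52%.

New unemployment rate ≈ 12.52%.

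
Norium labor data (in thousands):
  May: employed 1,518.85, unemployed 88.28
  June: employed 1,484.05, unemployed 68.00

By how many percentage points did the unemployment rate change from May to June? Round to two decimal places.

May: labor force = 1,518.85 + 88.28 = 1,607.13; u = 88.28/1,607.13 = 5.49%.
June: labor force = 1,484.05 + 68.00 = 1,552.05; u = 68.00/1,552.05 = 4.38%.
Change = 4.38% − 5.49% = −1.11 pp.

The unemployment rate changed by −1.11 percentage points.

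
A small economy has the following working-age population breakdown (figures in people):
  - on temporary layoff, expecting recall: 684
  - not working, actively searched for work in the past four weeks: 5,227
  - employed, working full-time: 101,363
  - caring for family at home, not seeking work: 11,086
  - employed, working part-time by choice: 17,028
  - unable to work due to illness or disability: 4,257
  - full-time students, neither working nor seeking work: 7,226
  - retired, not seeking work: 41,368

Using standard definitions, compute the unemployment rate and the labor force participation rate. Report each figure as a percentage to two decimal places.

Unemployment rate ≈ 4.76%; labor force participation rate ≈ 66.03%.

Employed = 101,363 + 17,028 = 118,391.
Unemployed = 684 + 5,227 = 5,911 (jobless and actively searching, or on temporary layoff).
Labor force = 118,391 + 5,911 = 124,302.
Not in labor force = 11,086 + 4,257 + 7,226 + 41,368 = 63,937 (those not working and not actively searching are outside the labor force).
Civilian working-age population = 124,302 + 63,937 = 188,239.
Unemployment rate = 5,911 / 124,302 = 4.76%.
Labor force participation rate = 124,302 / 188,239 = 66.03%.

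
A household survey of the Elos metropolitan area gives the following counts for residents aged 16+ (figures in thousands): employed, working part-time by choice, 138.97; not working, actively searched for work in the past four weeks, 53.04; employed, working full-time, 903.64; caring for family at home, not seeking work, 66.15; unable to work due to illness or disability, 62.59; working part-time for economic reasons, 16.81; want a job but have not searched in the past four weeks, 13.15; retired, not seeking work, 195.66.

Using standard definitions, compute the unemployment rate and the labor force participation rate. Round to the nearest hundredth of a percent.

Employed = 138.97 + 903.64 + 16.81 = 1,059.42 thousand (anyone who worked, including part-time for economic reasons, counts as employed).
Unemployed = 53.04 thousand.
Labor force = 1,059.42 + 53.04 = 1,112.46 thousand.
Not in labor force = 66.15 + 62.59 + 13.15 + 195.66 = 337.55 thousand (those not working and not actively searching are outside the labor force — including those who want a job but have given up searching).
Civilian working-age population = 1,112.46 + 337.55 = 1,450.01 thousand.
Unemployment rate = 53.04 / 1,112.46 = 4.77%.
Labor force participation rate = 1,112.46 / 1,450.01 = 76.72%.

Unemployment rate ≈ 4.77%; labor force participation rate ≈ 76.72%.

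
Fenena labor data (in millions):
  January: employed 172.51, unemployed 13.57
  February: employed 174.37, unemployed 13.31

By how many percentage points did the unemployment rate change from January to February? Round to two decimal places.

The unemployment rate changed by −0.20 percentage points.

January: labor force = 172.51 + 13.57 = 186.08; u = 13.57/186.08 = 7.29%.
February: labor force = 174.37 + 13.31 = 187.68; u = 13.31/187.68 = 7.09%.
Change = 7.09% − 7.29% = −0.20 pp.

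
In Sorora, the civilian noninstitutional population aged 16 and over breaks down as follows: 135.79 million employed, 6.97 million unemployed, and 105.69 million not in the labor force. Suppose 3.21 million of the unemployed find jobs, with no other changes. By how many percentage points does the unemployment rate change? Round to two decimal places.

Initially, labor force = 135.79 + 6.97 = 142.76 million, so u = 6.97/142.76 = 4.88%.
After the change, unemployed falls and employed rises by 3.21; labor force unchanged → E = 139.00, U = 3.76, labor force = 142.76 million.
New unemployment rate = 3.76 / 142.76 = 2.63%.
Change = 2.63% − 4.88% = −2.25 percentage points.

The unemployment rate changes by −2.25 percentage points.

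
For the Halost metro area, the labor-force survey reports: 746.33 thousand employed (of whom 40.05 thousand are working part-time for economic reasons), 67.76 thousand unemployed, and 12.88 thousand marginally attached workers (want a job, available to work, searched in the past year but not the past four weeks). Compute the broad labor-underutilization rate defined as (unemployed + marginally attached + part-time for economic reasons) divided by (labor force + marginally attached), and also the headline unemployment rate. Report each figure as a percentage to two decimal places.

Labor force = 746.33 + 67.76 = 814.09 thousand.
Numerator = 67.76 + 12.88 + 40.05 = 120.69 thousand.
Denominator = 814.09 + 12.88 = 826.97 thousand.
Broad rate = 120.69 / 826.97 = 14.59%.
Headline unemployment rate = 67.76 / 814.09 = 8.32%.

Broad underutilization rate ≈ 14.59%; headline unemployment rate ≈ 8.32%.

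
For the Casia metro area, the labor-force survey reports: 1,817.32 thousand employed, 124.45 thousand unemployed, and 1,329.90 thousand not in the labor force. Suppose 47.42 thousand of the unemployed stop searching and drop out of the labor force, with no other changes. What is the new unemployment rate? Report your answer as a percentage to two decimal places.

Initially, labor force = 1,817.32 + 124.45 = 1,941.77 thousand, so u = 124.45/1,941.77 = 6.41%.
After the change, unemployed and labor force both fall by 47.42 → E = 1,817.32, U = 77.03, labor force = 1,894.35 thousand.
New unemployment rate = 77.03 / 1,894.35 = 4.07%.

New unemployment rate ≈ 4.07%.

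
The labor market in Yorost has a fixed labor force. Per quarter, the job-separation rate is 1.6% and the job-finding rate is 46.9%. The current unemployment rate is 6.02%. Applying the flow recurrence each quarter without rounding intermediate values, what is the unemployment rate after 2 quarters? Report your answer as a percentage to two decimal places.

With a fixed labor force, u_{t+1} = u_t + s·(1−u_t) − f·u_t = u_t·(1−s−f) + s.
Here 1−s−f = 0.515 and s = 0.016.
u_1 = 0.060200 × 0.515 + 0.016 = 0.047003.
u_2 = 0.047003 × 0.515 + 0.016 = 0.040207.

Unemployment rate after two quarters ≈ 4.02%.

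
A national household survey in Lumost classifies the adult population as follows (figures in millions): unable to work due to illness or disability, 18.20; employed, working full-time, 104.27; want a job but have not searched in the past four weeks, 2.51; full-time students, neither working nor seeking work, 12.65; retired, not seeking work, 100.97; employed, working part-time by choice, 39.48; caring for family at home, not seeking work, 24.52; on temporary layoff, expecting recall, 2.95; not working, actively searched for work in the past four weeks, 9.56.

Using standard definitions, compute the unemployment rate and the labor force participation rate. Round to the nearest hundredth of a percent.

Employed = 104.27 + 39.48 = 143.75 million.
Unemployed = 2.95 + 9.56 = 12.51 million (jobless and actively searching, or on temporary layoff).
Labor force = 143.75 + 12.51 = 156.26 million.
Not in labor force = 18.20 + 2.51 + 12.65 + 100.97 + 24.52 = 158.85 million (those not working and not actively searching are outside the labor force — including those who want a job but have given up searching).
Civilian working-age population = 156.26 + 158.85 = 315.11 million.
Unemployment rate = 12.51 / 156.26 = 8.01%.
Labor force participation rate = 156.26 / 315.11 = 49.59%.

Unemployment rate ≈ 8.01%; labor force participation rate ≈ 49.59%.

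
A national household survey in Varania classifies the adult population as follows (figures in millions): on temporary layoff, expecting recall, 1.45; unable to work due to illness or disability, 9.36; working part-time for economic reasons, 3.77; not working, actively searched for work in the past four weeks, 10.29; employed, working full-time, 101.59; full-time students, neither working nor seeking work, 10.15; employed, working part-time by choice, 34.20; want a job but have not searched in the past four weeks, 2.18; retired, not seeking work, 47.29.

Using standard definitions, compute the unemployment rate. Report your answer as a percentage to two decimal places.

Unemployment rate ≈ 7.76%.

Employed = 3.77 + 101.59 + 34.20 = 139.56 million (anyone who worked, including part-time for economic reasons, counts as employed).
Unemployed = 1.45 + 10.29 = 11.74 million (jobless and actively searching, or on temporary layoff).
Labor force = 139.56 + 11.74 = 151.30 million.
Unemployment rate = 11.74 / 151.30 = 7.76%.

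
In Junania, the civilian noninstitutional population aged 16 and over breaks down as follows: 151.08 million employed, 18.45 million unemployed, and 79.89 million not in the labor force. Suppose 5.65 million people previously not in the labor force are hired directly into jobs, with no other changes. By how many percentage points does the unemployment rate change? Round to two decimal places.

The unemployment rate changes by −0.35 percentage points.

Initially, labor force = 151.08 + 18.45 = 169.53 million, so u = 18.45/169.53 = 10.88%.
After the change, employed and labor force both rise by 5.65; unemployed unchanged → E = 156.73, U = 18.45, labor force = 175.18 million.
New unemployment rate = 18.45 / 175.18 = 10.53%.
Change = 10.53% − 10.88% = −0.35 percentage points.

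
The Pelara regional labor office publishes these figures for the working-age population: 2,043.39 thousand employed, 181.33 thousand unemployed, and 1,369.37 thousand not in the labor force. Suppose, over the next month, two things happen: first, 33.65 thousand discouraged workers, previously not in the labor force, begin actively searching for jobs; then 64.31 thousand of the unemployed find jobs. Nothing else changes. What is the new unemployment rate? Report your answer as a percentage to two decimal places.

New unemployment rate ≈ 6.67%.

Initially, labor force = 2,043.39 + 181.33 = 2,224.72 thousand, so u = 181.33/2,224.72 = 8.15%.
After the first change, unemployed and labor force both rise by 33.65 → E = 2,043.39, U = 214.98, labor force = 2,258.37 thousand.
After the second change, unemployed falls and employed rises by 64.31; labor force unchanged → E = 2,107.70, U = 150.67, labor force = 2,258.37 thousand.
New unemployment rate = 150.67 / 2,258.37 = 6.67%.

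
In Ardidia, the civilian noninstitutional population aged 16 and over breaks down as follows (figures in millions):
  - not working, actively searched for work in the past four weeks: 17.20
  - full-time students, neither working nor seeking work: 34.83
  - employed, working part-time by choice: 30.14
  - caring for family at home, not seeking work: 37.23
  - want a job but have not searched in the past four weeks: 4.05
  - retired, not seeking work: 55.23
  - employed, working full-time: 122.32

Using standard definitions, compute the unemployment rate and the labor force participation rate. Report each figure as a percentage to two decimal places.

Employed = 30.14 + 122.32 = 152.46 million.
Unemployed = 17.20 million.
Labor force = 152.46 + 17.20 = 169.66 million.
Not in labor force = 34.83 + 37.23 + 4.05 + 55.23 = 131.34 million (those not working and not actively searching are outside the labor force — including those who want a job but have given up searching).
Civilian working-age population = 169.66 + 131.34 = 301.00 million.
Unemployment rate = 17.20 / 169.66 = 10.14%.
Labor force participation rate = 169.66 / 301.00 = 56.37%.

Unemployment rate ≈ 10.14%; labor force participation rate ≈ 56.37%.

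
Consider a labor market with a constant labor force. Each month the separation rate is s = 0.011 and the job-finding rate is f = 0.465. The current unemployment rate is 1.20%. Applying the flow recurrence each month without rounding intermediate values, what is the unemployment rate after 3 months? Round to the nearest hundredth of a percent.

Unemployment rate after three months ≈ 2.15%.

With a fixed labor force, u_{t+1} = u_t + s·(1−u_t) − f·u_t = u_t·(1−s−f) + s.
Here 1−s−f = 0.524 and s = 0.011.
u_1 = 0.012000 × 0.524 + 0.011 = 0.017288.
u_2 = 0.017288 × 0.524 + 0.011 = 0.020059.
u_3 = 0.020059 × 0.524 + 0.011 = 0.021511.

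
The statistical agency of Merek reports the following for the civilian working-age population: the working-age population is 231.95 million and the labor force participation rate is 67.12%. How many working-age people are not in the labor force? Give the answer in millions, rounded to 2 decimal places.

Share not in the labor force = 1 − 0.6712 = 0.3288.
Not in labor force = 0.3288 × 231.95 ≈ 76.27 million.

About 76.27 million are not in the labor force.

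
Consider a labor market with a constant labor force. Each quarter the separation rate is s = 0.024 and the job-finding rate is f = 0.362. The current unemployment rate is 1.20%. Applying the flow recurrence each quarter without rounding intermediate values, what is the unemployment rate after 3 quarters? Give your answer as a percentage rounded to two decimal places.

With a fixed labor force, u_{t+1} = u_t + s·(1−u_t) − f·u_t = u_t·(1−s−f) + s.
Here 1−s−f = 0.614 and s = 0.024.
u_1 = 0.012000 × 0.614 + 0.024 = 0.031368.
u_2 = 0.031368 × 0.614 + 0.024 = 0.043260.
u_3 = 0.043260 × 0.614 + 0.024 = 0.050562.

Unemployment rate after three quarters ≈ 5.06%.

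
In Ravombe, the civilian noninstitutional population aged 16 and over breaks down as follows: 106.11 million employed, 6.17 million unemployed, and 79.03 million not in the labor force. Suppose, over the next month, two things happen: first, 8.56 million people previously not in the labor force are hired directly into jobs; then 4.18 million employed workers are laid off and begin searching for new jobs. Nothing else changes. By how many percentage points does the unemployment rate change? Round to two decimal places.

Initially, labor force = 106.11 + 6.17 = 112.28 million, so u = 6.17/112.28 = 5.50%.
After the first change, employed and labor force both rise by 8.56; unemployed unchanged → E = 114.67, U = 6.17, labor force = 120.84 million.
After the second change, employed falls and unemployed rises by 4.18; labor force unchanged → E = 110.49, U = 10.35, labor force = 120.84 million.
New unemployment rate = 10.35 / 120.84 = 8.57%.
Change = 8.57% − 5.50% = +3.07 percentage points.

The unemployment rate changes by +3.07 percentage points.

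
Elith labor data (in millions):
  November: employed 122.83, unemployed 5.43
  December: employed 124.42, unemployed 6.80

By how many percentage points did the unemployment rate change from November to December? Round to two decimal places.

November: labor force = 122.83 + 5.43 = 128.26; u = 5.43/128.26 = 4.23%.
December: labor force = 124.42 + 6.80 = 131.22; u = 6.80/131.22 = 5.18%.
Change = 5.18% − 4.23% = +0.95 pp.

The unemployment rate changed by +0.95 percentage points.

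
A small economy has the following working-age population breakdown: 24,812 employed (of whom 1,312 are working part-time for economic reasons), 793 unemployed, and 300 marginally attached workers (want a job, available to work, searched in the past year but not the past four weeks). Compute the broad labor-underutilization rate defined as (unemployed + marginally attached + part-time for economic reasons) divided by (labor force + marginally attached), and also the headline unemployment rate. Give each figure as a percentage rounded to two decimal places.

Labor force = 24,812 + 793 = 25,605.
Numerator = 793 + 300 + 1,312 = 2,405.
Denominator = 25,605 + 300 = 25,905.
Broad rate = 2,405 / 25,905 = 9.28%.
Headline unemployment rate = 793 / 25,605 = 3.10%.

Broad underutilization rate ≈ 9.28%; headline unemployment rate ≈ 3.10%.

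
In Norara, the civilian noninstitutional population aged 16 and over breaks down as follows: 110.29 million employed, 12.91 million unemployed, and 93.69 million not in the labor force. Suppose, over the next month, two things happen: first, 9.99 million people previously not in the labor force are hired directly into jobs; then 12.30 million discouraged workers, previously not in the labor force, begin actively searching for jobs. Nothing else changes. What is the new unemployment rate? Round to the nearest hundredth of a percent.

New unemployment rate ≈ 17.33%.

Initially, labor force = 110.29 + 12.91 = 123.20 million, so u = 12.91/123.20 = 10.48%.
After the first change, employed and labor force both rise by 9.99; unemployed unchanged → E = 120.28, U = 12.91, labor force = 133.19 million.
After the second change, unemployed and labor force both rise by 12.30 → E = 120.28, U = 25.21, labor force = 145.49 million.
New unemployment rate = 25.21 / 145.49 = 17.33%.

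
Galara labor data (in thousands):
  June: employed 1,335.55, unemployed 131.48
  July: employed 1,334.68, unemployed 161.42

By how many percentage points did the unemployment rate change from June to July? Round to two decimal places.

June: labor force = 1,335.55 + 131.48 = 1,467.03; u = 131.48/1,467.03 = 8.96%.
July: labor force = 1,334.68 + 161.42 = 1,496.10; u = 161.42/1,496.10 = 10.79%.
Change = 10.79% − 8.96% = +1.83 pp.

The unemployment rate changed by +1.83 percentage points.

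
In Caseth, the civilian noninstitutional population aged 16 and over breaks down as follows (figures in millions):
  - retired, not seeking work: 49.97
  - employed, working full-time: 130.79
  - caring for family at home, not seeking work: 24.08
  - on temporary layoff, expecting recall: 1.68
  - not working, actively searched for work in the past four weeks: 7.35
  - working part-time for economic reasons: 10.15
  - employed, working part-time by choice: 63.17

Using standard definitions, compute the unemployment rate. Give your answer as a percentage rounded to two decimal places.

Unemployment rate ≈ 4.24%.

Employed = 130.79 + 10.15 + 63.17 = 204.11 million (anyone who worked, including part-time for economic reasons, counts as employed).
Unemployed = 1.68 + 7.35 = 9.03 million (jobless and actively searching, or on temporary layoff).
Labor force = 204.11 + 9.03 = 213.14 million.
Unemployment rate = 9.03 / 213.14 = 4.24%.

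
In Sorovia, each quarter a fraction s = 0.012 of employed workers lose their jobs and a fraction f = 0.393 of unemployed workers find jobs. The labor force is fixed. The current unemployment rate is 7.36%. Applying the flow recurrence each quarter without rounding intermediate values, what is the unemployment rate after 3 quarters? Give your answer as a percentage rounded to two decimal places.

With a fixed labor force, u_{t+1} = u_t + s·(1−u_t) − f·u_t = u_t·(1−s−f) + s.
Here 1−s−f = 0.595 and s = 0.012.
u_1 = 0.073600 × 0.595 + 0.012 = 0.055792.
u_2 = 0.055792 × 0.595 + 0.012 = 0.045196.
u_3 = 0.045196 × 0.595 + 0.012 = 0.038892.

Unemployment rate after three quarters ≈ 3.89%.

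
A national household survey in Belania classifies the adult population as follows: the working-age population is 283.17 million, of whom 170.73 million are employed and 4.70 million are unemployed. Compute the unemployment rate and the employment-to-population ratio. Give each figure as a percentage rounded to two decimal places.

Labor force = employed + unemployed = 170.73 + 4.70 = 175.43 million.
Unemployment rate = 4.70 / 175.43 = 2.68%.
Employment-population ratio = 170.73 / 283.17 = 60.29%.

Unemployment rate ≈ 2.68%; employment-population ratio ≈ 60.29%.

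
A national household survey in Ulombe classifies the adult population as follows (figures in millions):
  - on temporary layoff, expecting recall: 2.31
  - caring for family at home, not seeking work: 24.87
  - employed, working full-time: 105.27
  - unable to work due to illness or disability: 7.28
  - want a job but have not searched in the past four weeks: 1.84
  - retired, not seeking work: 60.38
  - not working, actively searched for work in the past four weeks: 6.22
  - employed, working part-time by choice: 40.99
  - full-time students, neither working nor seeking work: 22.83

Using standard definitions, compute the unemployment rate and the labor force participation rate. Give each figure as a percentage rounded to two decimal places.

Unemployment rate ≈ 5.51%; labor force participation rate ≈ 56.91%.

Employed = 105.27 + 40.99 = 146.26 million.
Unemployed = 2.31 + 6.22 = 8.53 million (jobless and actively searching, or on temporary layoff).
Labor force = 146.26 + 8.53 = 154.79 million.
Not in labor force = 24.87 + 7.28 + 1.84 + 60.38 + 22.83 = 117.20 million (those not working and not actively searching are outside the labor force — including those who want a job but have given up searching).
Civilian working-age population = 154.79 + 117.20 = 271.99 million.
Unemployment rate = 8.53 / 154.79 = 5.51%.
Labor force participation rate = 154.79 / 271.99 = 56.91%.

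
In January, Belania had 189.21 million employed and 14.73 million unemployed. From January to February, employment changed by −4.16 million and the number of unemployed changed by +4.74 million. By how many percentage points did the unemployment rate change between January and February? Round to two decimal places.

The unemployment rate changed by +2.30 percentage points.

January: labor force = 189.21 + 14.73 = 203.94; u = 14.73/203.94 = 7.22%.
February: labor force = 185.05 + 19.47 = 204.52; u = 19.47/204.52 = 9.52%.
Change = 9.52% − 7.22% = +2.30 pp.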